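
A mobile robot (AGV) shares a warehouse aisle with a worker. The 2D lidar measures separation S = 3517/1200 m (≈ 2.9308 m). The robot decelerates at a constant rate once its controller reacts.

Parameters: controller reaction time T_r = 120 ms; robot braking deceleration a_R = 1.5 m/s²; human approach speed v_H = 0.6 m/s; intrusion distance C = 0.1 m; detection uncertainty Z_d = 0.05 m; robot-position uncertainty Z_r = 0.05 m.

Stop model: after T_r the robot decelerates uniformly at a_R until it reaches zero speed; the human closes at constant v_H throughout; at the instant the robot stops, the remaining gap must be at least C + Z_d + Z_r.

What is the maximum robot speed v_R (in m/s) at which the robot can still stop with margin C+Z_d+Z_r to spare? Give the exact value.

v_R_max = 43/20 m/s = 2.1500 m/s

quadratic (1/3)·v² + (13/25)·v + (-15953/6000) = 0
  disc = (13/25)² − 4·(1/3)·(-15953/6000) = 85849/22500 ; √disc = 293/150
  v_R = (−(13/25) + 293/150) / (2·(1/3)) = 43/20 m/s
check:
stop time T_s = (43/20)/(3/2) = 1.4333 s
robot in T_r: 2.1500·0.1200 = 0.2580 m
braking distance = 2.1500²/(2·1.5000) = 1.5408 m
human closes 0.6000·1.5533 = 0.9320 m
C+Z_d+Z_r = 0.1000+0.0500+0.0500 = 0.2000 m
sum ≈ 0.2580+1.5408+0.9320+0.2000 ≈ 2.9308 m = S ✓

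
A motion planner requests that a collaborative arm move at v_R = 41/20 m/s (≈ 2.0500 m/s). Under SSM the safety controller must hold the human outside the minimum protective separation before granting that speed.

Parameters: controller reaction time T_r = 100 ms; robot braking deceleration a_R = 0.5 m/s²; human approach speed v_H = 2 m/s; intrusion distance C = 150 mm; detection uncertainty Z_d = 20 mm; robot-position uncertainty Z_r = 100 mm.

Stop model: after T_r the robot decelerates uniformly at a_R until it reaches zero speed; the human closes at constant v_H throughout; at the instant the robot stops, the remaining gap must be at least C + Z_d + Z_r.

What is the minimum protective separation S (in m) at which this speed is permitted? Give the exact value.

S_min = 5231/400 m = 13.0775 m

T_s = v_R/a_R = (41/20)/(1/2) = 4.1000 s
reaction-phase robot travel = 2.0500·0.1000 = 0.2050 m
robot under decel: 2.0500²/(2·0.5000) = 4.2025 m
human closes 2.0000·4.2000 = 8.4000 m
C+Z_d+Z_r = 0.1500+0.0200+0.1000 = 0.2700 m
S_min ≈ 0.2050+4.2025+8.4000+0.2700  ⇒  S_min = 5231/400 m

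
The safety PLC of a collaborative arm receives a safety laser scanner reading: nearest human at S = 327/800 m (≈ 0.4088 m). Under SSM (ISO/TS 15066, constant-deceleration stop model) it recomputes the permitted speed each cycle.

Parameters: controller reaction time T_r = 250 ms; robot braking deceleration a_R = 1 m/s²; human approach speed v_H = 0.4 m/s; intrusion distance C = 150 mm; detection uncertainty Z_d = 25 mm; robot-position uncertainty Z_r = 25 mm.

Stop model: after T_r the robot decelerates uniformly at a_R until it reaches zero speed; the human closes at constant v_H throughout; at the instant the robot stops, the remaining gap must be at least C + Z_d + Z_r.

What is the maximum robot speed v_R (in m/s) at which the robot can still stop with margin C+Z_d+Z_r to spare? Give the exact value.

v_R_max = 3/20 m/s = 0.1500 m/s

collect terms ⇒ (1/2)·v_R² + (13/20)·v_R + (-87/800) = 0
  disc = (13/20)² − 4·(1/2)·(-87/800) = 16/25 ; √disc = 4/5
  v_R = (−(13/20) + 4/5) / (2·(1/2)) = 3/20 m/s
check:
braking lasts T_s = (3/20)/1 = 0.1500 s
robot in T_r: 0.1500·0.2500 = 0.0375 m
braking distance = 0.1500²/(2·1.0000) = 0.0112 m
human closes 0.4000·0.4000 = 0.1600 m
C+Z_d+Z_r = 0.1500+0.0250+0.0250 = 0.2000 m
sum ≈ 0.0375+0.0112+0.1600+0.2000 ≈ 0.4088 m = S ✓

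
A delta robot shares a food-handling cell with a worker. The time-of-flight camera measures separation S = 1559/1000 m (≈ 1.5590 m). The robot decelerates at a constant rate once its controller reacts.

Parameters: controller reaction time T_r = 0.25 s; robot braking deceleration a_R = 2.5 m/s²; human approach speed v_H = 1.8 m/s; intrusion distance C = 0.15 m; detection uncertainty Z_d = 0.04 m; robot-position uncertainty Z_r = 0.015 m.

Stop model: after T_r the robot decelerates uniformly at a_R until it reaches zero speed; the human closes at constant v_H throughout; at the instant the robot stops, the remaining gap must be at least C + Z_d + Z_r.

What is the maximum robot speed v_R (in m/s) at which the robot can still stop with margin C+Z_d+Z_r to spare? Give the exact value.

at the boundary: (1/5)·v² + (97/100)·v + (-113/125) = 0
  disc = (97/100)² − 4·(1/5)·(-113/125) = 16641/10000 ; √disc = 129/100
  v_R = (−(97/100) + 129/100) / (2·(1/5)) = 4/5 m/s
check:
braking lasts T_s = (4/5)/(5/2) = 0.3200 s
robot covers v_R·T_r = 0.8000·0.2500 = 0.2000 m before braking
robot under decel: 0.8000²/(2·2.5000) = 0.1280 m
person approaches 1.8000·(0.2500+0.3200) = 1.0260 m
C+Z_d+Z_r = 0.1500+0.0400+0.0150 = 0.2050 m
sum ≈ 0.2000+0.1280+1.0260+0.2050 ≈ 1.5590 m = S ✓

v_R_max = 4/5 m/s = 0.8000 m/s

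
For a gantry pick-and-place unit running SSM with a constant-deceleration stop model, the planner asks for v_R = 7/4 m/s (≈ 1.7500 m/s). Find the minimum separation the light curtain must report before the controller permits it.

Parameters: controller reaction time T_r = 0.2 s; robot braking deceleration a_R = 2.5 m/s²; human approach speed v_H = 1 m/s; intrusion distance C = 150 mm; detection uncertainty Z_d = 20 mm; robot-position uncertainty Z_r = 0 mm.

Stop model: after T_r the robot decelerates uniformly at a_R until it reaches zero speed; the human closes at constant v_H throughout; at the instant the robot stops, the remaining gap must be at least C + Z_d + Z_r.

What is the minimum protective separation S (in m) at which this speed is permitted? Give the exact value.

S_min = 813/400 m = 2.0325 m

braking lasts T_s = (7/4)/(5/2) = 0.7000 s
robot in T_r: 1.7500·0.2000 = 0.3500 m
robot covers 1.7500·0.7000 − ½·2.5000·0.7000² = 0.6125 m while stopping
human over T_r+T_s: 1.0000·(0.2000+0.7000) = 0.9000 m
margins: 0.1500+0.0200+0.0000 = 0.1700 m
S_min ≈ 0.3500+0.6125+0.9000+0.1700  ⇒  S_min = 813/400 m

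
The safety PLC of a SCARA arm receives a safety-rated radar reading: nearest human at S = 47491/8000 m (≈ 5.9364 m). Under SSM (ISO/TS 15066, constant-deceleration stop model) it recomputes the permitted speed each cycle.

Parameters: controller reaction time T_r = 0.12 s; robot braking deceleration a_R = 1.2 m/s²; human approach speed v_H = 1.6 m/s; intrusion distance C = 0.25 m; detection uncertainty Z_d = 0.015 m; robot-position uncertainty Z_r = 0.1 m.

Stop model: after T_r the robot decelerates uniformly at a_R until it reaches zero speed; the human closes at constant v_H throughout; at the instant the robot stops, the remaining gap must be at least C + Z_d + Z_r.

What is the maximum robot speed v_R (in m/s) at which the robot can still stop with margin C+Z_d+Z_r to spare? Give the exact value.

collect terms ⇒ (5/12)·v_R² + (109/75)·v_R + (-8607/1600) = 0
  disc = (109/75)² − 4·(5/12)·(-8607/1600) = 3988009/360000 ; √disc = 1997/600
  v_R = (−(109/75) + 1997/600) / (2·(5/12)) = 9/4 m/s
check:
T_s = v_R/a_R = (9/4)/(6/5) = 1.8750 s
reaction-phase robot travel = 2.2500·0.1200 = 0.2700 m
robot under decel: 2.2500²/(2·1.2000) = 2.1094 m
human closes 1.6000·1.9950 = 3.1920 m
margins: 0.2500+0.0150+0.1000 = 0.3650 m
sum ≈ 0.2700+2.1094+3.1920+0.3650 ≈ 5.9364 m = S ✓

v_R_max = 9/4 m/s = 2.2500 m/s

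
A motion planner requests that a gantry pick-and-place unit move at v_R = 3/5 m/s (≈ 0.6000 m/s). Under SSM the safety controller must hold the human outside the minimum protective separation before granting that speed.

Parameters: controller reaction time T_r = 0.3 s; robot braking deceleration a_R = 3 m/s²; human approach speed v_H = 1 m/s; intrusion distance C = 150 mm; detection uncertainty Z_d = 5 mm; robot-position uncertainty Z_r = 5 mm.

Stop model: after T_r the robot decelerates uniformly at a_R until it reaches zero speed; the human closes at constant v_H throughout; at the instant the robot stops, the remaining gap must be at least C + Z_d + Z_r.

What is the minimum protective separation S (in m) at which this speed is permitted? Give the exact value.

stop time T_s = (3/5)/3 = 0.2000 s
robot covers v_R·T_r = 0.6000·0.3000 = 0.1800 m before braking
braking distance = 0.6000²/(2·3.0000) = 0.0600 m
human over T_r+T_s: 1.0000·(0.3000+0.2000) = 0.5000 m
C+Z_d+Z_r = 0.1500+0.0050+0.0050 = 0.1600 m
S_min ≈ 0.1800+0.0600+0.5000+0.1600  ⇒  S_min = 9/10 m

S_min = 9/10 m = 0.9000 m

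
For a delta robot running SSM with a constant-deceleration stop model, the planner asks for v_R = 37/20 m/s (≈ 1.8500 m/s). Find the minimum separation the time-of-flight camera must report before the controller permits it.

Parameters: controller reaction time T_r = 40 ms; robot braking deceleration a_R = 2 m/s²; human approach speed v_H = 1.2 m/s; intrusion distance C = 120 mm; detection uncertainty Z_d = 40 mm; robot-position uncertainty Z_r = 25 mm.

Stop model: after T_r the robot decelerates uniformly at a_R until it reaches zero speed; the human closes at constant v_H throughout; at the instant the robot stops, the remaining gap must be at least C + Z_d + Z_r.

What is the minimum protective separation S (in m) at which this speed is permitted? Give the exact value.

S_min = 18181/8000 m = 2.2726 m

T_s = v_R/a_R = (37/20)/2 = 0.9250 s
robot covers v_R·T_r = 1.8500·0.0400 = 0.0740 m before braking
braking distance = 1.8500²/(2·2.0000) = 0.8556 m
human over T_r+T_s: 1.2000·(0.0400+0.9250) = 1.1580 m
C+Z_d+Z_r = 0.1200+0.0400+0.0250 = 0.1850 m
S_min ≈ 0.0740+0.8556+1.1580+0.1850  ⇒  S_min = 18181/8000 m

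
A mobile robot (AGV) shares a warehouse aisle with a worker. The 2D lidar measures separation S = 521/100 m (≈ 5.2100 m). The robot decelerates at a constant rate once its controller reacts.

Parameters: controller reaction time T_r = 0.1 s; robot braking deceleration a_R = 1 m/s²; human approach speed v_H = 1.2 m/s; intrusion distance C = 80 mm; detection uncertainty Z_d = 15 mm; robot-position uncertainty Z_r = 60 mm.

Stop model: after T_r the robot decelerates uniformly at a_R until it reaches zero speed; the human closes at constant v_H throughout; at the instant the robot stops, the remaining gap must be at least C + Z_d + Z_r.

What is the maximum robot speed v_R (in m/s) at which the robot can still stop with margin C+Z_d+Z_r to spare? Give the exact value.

quadratic (1/2)·v² + (13/10)·v + (-987/200) = 0
  disc = (13/10)² − 4·(1/2)·(-987/200) = 289/25 ; √disc = 17/5
  v_R = (−(13/10) + 17/5) / (2·(1/2)) = 21/10 m/s
check:
stop time T_s = (21/10)/1 = 2.1000 s
reaction-phase robot travel = 2.1000·0.1000 = 0.2100 m
robot covers 2.1000·2.1000 − ½·1.0000·2.1000² = 2.2050 m while stopping
human closes 1.2000·2.2000 = 2.6400 m
C+Z_d+Z_r = 0.0800+0.0150+0.0600 = 0.1550 m
sum ≈ 0.2100+2.2050+2.6400+0.1550 ≈ 5.2100 m = S ✓

v_R_max = 21/10 m/s = 2.1000 m/s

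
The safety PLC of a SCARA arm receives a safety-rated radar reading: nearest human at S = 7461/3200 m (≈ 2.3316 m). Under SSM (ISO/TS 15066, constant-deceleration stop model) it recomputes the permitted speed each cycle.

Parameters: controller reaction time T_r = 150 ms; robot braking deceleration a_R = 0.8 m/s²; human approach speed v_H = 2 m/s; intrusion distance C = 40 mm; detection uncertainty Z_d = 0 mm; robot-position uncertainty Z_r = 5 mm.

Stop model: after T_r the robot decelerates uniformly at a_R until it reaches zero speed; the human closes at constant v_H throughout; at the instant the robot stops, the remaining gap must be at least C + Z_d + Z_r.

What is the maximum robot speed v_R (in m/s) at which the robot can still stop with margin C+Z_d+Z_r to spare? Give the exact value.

at the boundary: (5/8)·v² + (53/20)·v + (-6357/3200) = 0
  disc = (53/20)² − 4·(5/8)·(-6357/3200) = 76729/6400 ; √disc = 277/80
  v_R = (−(53/20) + 277/80) / (2·(5/8)) = 13/20 m/s
check:
stop time T_s = (13/20)/(4/5) = 0.8125 s
robot in T_r: 0.6500·0.1500 = 0.0975 m
robot under decel: 0.6500²/(2·0.8000) = 0.2641 m
person approaches 2.0000·(0.1500+0.8125) = 1.9250 m
residual clearance needed = 0.0400+0.0000+0.0050 = 0.0450 m
sum ≈ 0.0975+0.2641+1.9250+0.0450 ≈ 2.3316 m = S ✓

v_R_max = 13/20 m/s = 0.6500 m/s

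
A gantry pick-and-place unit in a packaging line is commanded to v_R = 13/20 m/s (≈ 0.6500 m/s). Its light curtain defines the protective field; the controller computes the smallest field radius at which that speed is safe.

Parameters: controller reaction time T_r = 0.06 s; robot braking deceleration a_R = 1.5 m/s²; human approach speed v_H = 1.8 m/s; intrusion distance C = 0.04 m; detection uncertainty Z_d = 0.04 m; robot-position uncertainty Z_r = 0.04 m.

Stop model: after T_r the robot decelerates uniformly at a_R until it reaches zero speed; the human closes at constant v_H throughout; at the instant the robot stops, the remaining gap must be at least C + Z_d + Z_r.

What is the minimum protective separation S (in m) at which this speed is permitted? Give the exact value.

braking lasts T_s = (13/20)/(3/2) = 0.4333 s
robot in T_r: 0.6500·0.0600 = 0.0390 m
braking distance = 0.6500²/(2·1.5000) = 0.1408 m
human closes 1.8000·0.4933 = 0.8880 m
residual clearance needed = 0.0400+0.0400+0.0400 = 0.1200 m
S_min ≈ 0.0390+0.1408+0.8880+0.1200  ⇒  S_min = 7127/6000 m

S_min = 7127/6000 m = 1.1878 m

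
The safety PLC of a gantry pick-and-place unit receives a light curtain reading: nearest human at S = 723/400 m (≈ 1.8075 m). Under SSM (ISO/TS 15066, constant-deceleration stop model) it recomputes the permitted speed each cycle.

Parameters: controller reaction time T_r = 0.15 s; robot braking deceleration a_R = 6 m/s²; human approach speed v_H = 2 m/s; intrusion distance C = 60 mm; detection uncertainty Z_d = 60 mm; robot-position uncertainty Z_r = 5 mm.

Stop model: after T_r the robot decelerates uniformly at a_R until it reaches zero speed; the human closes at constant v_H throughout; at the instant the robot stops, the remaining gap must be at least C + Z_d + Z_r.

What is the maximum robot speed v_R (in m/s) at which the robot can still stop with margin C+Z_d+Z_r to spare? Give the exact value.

v_R_max = 21/10 m/s = 2.1000 m/s

collect terms ⇒ (1/12)·v_R² + (29/60)·v_R + (-553/400) = 0
  disc = (29/60)² − 4·(1/12)·(-553/400) = 25/36 ; √disc = 5/6
  v_R = (−(29/60) + 5/6) / (2·(1/12)) = 21/10 m/s
check:
braking lasts T_s = (21/10)/6 = 0.3500 s
reaction-phase robot travel = 2.1000·0.1500 = 0.3150 m
robot covers 2.1000·0.3500 − ½·6.0000·0.3500² = 0.3675 m while stopping
human over T_r+T_s: 2.0000·(0.1500+0.3500) = 1.0000 m
residual clearance needed = 0.0600+0.0600+0.0050 = 0.1250 m
sum ≈ 0.3150+0.3675+1.0000+0.1250 ≈ 1.8075 m = S ✓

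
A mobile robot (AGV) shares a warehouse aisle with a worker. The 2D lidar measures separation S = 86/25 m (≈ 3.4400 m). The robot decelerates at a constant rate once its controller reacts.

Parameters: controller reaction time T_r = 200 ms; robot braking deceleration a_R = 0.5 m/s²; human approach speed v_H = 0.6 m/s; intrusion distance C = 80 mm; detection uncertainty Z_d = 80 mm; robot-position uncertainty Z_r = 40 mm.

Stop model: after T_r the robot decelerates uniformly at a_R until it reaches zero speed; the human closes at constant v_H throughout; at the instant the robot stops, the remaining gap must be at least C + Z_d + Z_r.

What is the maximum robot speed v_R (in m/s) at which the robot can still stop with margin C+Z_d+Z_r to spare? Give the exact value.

at the boundary: (1)·v² + (7/5)·v + (-78/25) = 0
  disc = (7/5)² − 4·(1)·(-78/25) = 361/25 ; √disc = 19/5
  v_R = (−(7/5) + 19/5) / (2·(1)) = 6/5 m/s
check:
T_s = v_R/a_R = (6/5)/(1/2) = 2.4000 s
reaction-phase robot travel = 1.2000·0.2000 = 0.2400 m
robot under decel: 1.2000²/(2·0.5000) = 1.4400 m
person approaches 0.6000·(0.2000+2.4000) = 1.5600 m
C+Z_d+Z_r = 0.0800+0.0800+0.0400 = 0.2000 m
sum ≈ 0.2400+1.4400+1.5600+0.2000 ≈ 3.4400 m = S ✓

v_R_max = 6/5 m/s = 1.2000 m/s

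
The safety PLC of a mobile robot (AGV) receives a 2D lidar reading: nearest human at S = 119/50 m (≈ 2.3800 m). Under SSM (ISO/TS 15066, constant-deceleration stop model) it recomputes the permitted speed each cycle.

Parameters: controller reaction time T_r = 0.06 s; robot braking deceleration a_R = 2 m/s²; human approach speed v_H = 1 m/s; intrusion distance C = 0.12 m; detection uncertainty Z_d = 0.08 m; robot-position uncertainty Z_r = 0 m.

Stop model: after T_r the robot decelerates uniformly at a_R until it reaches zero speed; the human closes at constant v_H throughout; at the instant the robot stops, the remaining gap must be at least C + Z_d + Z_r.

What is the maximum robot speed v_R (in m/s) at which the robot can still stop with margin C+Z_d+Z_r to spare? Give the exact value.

quadratic (1/4)·v² + (14/25)·v + (-53/25) = 0
  disc = (14/25)² − 4·(1/4)·(-53/25) = 1521/625 ; √disc = 39/25
  v_R = (−(14/25) + 39/25) / (2·(1/4)) = 2 m/s
check:
braking lasts T_s = 2/2 = 1.0000 s
robot in T_r: 2.0000·0.0600 = 0.1200 m
robot under decel: 2.0000²/(2·2.0000) = 1.0000 m
human over T_r+T_s: 1.0000·(0.0600+1.0000) = 1.0600 m
C+Z_d+Z_r = 0.1200+0.0800+0.0000 = 0.2000 m
sum ≈ 0.1200+1.0000+1.0600+0.2000 ≈ 2.3800 m = S ✓

v_R_max = 2 m/s = 2.0000 m/s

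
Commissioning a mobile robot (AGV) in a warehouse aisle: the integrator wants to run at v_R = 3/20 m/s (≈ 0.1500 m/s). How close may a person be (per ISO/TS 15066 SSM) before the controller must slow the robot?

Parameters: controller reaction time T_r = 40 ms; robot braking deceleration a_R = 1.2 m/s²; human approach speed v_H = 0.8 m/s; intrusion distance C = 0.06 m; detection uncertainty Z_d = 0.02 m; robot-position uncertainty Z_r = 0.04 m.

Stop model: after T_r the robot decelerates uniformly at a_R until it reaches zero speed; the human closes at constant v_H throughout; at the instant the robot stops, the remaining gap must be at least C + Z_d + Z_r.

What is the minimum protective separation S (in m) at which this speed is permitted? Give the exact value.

T_s = v_R/a_R = (3/20)/(6/5) = 0.1250 s
reaction-phase robot travel = 0.1500·0.0400 = 0.0060 m
braking distance = 0.1500²/(2·1.2000) = 0.0094 m
human over T_r+T_s: 0.8000·(0.0400+0.1250) = 0.1320 m
C+Z_d+Z_r = 0.0600+0.0200+0.0400 = 0.1200 m
S_min ≈ 0.0060+0.0094+0.1320+0.1200  ⇒  S_min = 2139/8000 m

S_min = 2139/8000 m = 0.2674 m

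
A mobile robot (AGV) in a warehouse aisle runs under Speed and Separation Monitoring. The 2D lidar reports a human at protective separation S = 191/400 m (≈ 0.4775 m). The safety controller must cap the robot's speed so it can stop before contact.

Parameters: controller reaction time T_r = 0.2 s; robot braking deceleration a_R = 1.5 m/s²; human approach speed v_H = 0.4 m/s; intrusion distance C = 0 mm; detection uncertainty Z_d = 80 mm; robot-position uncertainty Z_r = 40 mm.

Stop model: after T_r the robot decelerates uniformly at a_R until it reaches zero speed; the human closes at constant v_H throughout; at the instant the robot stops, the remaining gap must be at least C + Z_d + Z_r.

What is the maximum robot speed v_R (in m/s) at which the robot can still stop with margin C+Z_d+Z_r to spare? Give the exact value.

at the boundary: (1/3)·v² + (7/15)·v + (-111/400) = 0
  disc = (7/15)² − 4·(1/3)·(-111/400) = 529/900 ; √disc = 23/30
  v_R = (−(7/15) + 23/30) / (2·(1/3)) = 9/20 m/s
check:
T_s = v_R/a_R = (9/20)/(3/2) = 0.3000 s
robot covers v_R·T_r = 0.4500·0.2000 = 0.0900 m before braking
robot covers 0.4500·0.3000 − ½·1.5000·0.3000² = 0.0675 m while stopping
human over T_r+T_s: 0.4000·(0.2000+0.3000) = 0.2000 m
C+Z_d+Z_r = 0.0000+0.0800+0.0400 = 0.1200 m
sum ≈ 0.0900+0.0675+0.2000+0.1200 ≈ 0.4775 m = S ✓

v_R_max = 9/20 m/s = 0.4500 m/s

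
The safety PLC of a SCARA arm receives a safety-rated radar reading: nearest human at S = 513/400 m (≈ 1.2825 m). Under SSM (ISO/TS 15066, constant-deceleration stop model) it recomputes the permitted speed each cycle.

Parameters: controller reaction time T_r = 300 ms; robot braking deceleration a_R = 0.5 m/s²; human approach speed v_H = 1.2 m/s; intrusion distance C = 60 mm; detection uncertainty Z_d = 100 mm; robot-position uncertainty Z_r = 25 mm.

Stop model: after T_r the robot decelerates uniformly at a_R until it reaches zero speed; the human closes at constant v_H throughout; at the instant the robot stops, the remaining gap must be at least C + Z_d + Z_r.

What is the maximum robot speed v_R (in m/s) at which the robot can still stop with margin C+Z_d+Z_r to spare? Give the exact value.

quadratic (1)·v² + (27/10)·v + (-59/80) = 0
  disc = (27/10)² − 4·(1)·(-59/80) = 256/25 ; √disc = 16/5
  v_R = (−(27/10) + 16/5) / (2·(1)) = 1/4 m/s
check:
braking lasts T_s = (1/4)/(1/2) = 0.5000 s
robot in T_r: 0.2500·0.3000 = 0.0750 m
robot under decel: 0.2500²/(2·0.5000) = 0.0625 m
human over T_r+T_s: 1.2000·(0.3000+0.5000) = 0.9600 m
residual clearance needed = 0.0600+0.1000+0.0250 = 0.1850 m
sum ≈ 0.0750+0.0625+0.9600+0.1850 ≈ 1.2825 m = S ✓

v_R_max = 1/4 m/s = 0.2500 m/s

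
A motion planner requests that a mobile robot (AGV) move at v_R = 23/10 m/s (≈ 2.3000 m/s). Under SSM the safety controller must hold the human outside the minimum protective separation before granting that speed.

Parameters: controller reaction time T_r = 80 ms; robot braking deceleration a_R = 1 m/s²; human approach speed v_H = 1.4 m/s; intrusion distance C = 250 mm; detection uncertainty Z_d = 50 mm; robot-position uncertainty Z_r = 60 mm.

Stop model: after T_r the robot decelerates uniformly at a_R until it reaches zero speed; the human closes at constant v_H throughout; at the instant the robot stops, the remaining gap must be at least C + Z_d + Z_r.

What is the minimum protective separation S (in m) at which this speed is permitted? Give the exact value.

T_s = v_R/a_R = (23/10)/1 = 2.3000 s
robot in T_r: 2.3000·0.0800 = 0.1840 m
robot under decel: 2.3000²/(2·1.0000) = 2.6450 m
human closes 1.4000·2.3800 = 3.3320 m
margins: 0.2500+0.0500+0.0600 = 0.3600 m
S_min ≈ 0.1840+2.6450+3.3320+0.3600  ⇒  S_min = 6521/1000 m

S_min = 6521/1000 m = 6.5210 m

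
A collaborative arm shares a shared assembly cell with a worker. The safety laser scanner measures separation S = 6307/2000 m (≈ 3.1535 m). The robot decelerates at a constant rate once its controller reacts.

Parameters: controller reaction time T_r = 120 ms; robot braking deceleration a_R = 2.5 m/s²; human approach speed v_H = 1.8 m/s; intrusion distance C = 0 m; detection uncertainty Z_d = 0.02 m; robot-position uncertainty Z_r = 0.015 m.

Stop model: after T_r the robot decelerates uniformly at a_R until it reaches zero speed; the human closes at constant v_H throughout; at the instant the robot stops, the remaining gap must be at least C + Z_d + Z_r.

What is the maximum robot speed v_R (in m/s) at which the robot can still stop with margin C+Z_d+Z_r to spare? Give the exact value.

at the boundary: (1/5)·v² + (21/25)·v + (-1161/400) = 0
  disc = (21/25)² − 4·(1/5)·(-1161/400) = 7569/2500 ; √disc = 87/50
  v_R = (−(21/25) + 87/50) / (2·(1/5)) = 9/4 m/s
check:
braking lasts T_s = (9/4)/(5/2) = 0.9000 s
robot in T_r: 2.2500·0.1200 = 0.2700 m
robot covers 2.2500·0.9000 − ½·2.5000·0.9000² = 1.0125 m while stopping
person approaches 1.8000·(0.1200+0.9000) = 1.8360 m
margins: 0.0000+0.0200+0.0150 = 0.0350 m
sum ≈ 0.2700+1.0125+1.8360+0.0350 ≈ 3.1535 m = S ✓

v_R_max = 9/4 m/s = 2.2500 m/s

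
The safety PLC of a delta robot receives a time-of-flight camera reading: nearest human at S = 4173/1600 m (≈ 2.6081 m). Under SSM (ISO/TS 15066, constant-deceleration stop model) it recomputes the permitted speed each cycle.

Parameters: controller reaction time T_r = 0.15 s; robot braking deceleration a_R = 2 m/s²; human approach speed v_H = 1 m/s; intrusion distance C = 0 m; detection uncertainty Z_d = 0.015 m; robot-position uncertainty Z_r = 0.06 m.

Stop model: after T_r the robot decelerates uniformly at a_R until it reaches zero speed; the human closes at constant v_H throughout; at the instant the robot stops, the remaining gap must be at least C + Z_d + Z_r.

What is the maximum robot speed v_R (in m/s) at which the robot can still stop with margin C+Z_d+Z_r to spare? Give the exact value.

v_R_max = 41/20 m/s = 2.0500 m/s

collect terms ⇒ (1/4)·v_R² + (13/20)·v_R + (-3813/1600) = 0
  disc = (13/20)² − 4·(1/4)·(-3813/1600) = 4489/1600 ; √disc = 67/40
  v_R = (−(13/20) + 67/40) / (2·(1/4)) = 41/20 m/s
check:
braking lasts T_s = (41/20)/2 = 1.0250 s
robot in T_r: 2.0500·0.1500 = 0.3075 m
robot covers 2.0500·1.0250 − ½·2.0000·1.0250² = 1.0506 m while stopping
human over T_r+T_s: 1.0000·(0.1500+1.0250) = 1.1750 m
C+Z_d+Z_r = 0.0000+0.0150+0.0600 = 0.0750 m
sum ≈ 0.3075+1.0506+1.1750+0.0750 ≈ 2.6081 m = S ✓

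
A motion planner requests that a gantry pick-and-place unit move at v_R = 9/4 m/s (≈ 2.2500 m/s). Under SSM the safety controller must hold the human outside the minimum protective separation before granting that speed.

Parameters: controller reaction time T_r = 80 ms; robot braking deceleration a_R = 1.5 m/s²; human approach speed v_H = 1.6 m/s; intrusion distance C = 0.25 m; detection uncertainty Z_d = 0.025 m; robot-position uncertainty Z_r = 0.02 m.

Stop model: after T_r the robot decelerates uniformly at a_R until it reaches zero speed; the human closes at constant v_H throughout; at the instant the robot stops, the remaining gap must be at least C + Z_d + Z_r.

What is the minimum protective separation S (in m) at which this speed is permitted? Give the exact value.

S_min = 9381/2000 m = 4.6905 m

stop time T_s = (9/4)/(3/2) = 1.5000 s
robot in T_r: 2.2500·0.0800 = 0.1800 m
robot covers 2.2500·1.5000 − ½·1.5000·1.5000² = 1.6875 m while stopping
person approaches 1.6000·(0.0800+1.5000) = 2.5280 m
C+Z_d+Z_r = 0.2500+0.0250+0.0200 = 0.2950 m
S_min ≈ 0.1800+1.6875+2.5280+0.2950  ⇒  S_min = 9381/2000 m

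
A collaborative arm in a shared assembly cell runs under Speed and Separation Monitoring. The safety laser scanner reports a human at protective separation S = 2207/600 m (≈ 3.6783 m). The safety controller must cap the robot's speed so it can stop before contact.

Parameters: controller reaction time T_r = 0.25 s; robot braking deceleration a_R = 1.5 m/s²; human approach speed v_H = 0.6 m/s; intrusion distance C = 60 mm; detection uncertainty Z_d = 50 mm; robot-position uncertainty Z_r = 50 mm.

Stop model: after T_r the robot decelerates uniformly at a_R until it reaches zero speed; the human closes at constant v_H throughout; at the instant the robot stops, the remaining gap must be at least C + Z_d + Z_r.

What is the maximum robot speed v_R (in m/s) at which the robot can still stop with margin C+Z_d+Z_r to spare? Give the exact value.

quadratic (1/3)·v² + (13/20)·v + (-2021/600) = 0
  disc = (13/20)² − 4·(1/3)·(-2021/600) = 17689/3600 ; √disc = 133/60
  v_R = (−(13/20) + 133/60) / (2·(1/3)) = 47/20 m/s
check:
stop time T_s = (47/20)/(3/2) = 1.5667 s
reaction-phase robot travel = 2.3500·0.2500 = 0.5875 m
robot covers 2.3500·1.5667 − ½·1.5000·1.5667² = 1.8408 m while stopping
person approaches 0.6000·(0.2500+1.5667) = 1.0900 m
margins: 0.0600+0.0500+0.0500 = 0.1600 m
sum ≈ 0.5875+1.8408+1.0900+0.1600 ≈ 3.6783 m = S ✓

v_R_max = 47/20 m/s = 2.3500 m/s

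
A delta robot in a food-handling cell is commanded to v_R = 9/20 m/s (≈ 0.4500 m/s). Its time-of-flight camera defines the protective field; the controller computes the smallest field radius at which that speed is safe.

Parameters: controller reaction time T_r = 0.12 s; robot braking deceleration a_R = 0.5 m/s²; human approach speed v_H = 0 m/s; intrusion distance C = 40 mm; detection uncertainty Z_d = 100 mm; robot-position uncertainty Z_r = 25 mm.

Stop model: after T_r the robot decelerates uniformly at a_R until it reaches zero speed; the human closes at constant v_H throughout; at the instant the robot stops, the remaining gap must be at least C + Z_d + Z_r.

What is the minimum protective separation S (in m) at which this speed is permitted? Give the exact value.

braking lasts T_s = (9/20)/(1/2) = 0.9000 s
robot in T_r: 0.4500·0.1200 = 0.0540 m
braking distance = 0.4500²/(2·0.5000) = 0.2025 m
human closes 0.0000·1.0200 = 0.0000 m
C+Z_d+Z_r = 0.0400+0.1000+0.0250 = 0.1650 m
S_min ≈ 0.0540+0.2025+0.0000+0.1650  ⇒  S_min = 843/2000 m

S_min = 843/2000 m = 0.4215 m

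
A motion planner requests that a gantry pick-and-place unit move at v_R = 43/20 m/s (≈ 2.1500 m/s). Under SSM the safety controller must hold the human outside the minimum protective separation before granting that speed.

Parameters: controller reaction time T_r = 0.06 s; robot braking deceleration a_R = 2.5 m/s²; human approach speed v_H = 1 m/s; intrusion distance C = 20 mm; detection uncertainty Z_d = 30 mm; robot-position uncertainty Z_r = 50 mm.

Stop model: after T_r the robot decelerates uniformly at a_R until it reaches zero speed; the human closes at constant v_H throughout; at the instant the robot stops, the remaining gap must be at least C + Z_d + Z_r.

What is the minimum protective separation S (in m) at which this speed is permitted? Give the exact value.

stop time T_s = (43/20)/(5/2) = 0.8600 s
robot covers v_R·T_r = 2.1500·0.0600 = 0.1290 m before braking
robot covers 2.1500·0.8600 − ½·2.5000·0.8600² = 0.9245 m while stopping
human over T_r+T_s: 1.0000·(0.0600+0.8600) = 0.9200 m
C+Z_d+Z_r = 0.0200+0.0300+0.0500 = 0.1000 m
S_min ≈ 0.1290+0.9245+0.9200+0.1000  ⇒  S_min = 4147/2000 m

S_min = 4147/2000 m = 2.0735 m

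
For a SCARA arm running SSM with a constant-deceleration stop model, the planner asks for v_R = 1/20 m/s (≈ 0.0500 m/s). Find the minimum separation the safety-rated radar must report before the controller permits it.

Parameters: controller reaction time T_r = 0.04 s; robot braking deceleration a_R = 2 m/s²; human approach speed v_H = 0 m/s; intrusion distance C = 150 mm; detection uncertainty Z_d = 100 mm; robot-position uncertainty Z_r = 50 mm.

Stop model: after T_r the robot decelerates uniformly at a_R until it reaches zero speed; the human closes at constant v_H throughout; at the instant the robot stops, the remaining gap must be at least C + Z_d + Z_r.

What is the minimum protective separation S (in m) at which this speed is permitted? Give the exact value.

S_min = 2421/8000 m = 0.3026 m

stop time T_s = (1/20)/2 = 0.0250 s
robot covers v_R·T_r = 0.0500·0.0400 = 0.0020 m before braking
robot covers 0.0500·0.0250 − ½·2.0000·0.0250² = 0.0006 m while stopping
human over T_r+T_s: 0.0000·(0.0400+0.0250) = 0.0000 m
margins: 0.1500+0.1000+0.0500 = 0.3000 m
S_min ≈ 0.0020+0.0006+0.0000+0.3000  ⇒  S_min = 2421/8000 m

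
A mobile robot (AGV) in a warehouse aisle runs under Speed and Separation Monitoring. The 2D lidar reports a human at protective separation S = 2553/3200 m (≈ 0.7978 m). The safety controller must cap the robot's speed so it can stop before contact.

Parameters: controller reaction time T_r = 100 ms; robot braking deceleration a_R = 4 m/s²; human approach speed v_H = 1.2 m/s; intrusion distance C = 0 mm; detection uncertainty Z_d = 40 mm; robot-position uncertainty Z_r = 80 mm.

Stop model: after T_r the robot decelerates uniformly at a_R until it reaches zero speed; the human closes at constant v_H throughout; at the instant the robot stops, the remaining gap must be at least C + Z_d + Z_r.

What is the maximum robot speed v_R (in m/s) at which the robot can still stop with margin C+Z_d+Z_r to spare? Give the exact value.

at the boundary: (1/8)·v² + (2/5)·v + (-357/640) = 0
  disc = (2/5)² − 4·(1/8)·(-357/640) = 2809/6400 ; √disc = 53/80
  v_R = (−(2/5) + 53/80) / (2·(1/8)) = 21/20 m/s
check:
T_s = v_R/a_R = (21/20)/4 = 0.2625 s
reaction-phase robot travel = 1.0500·0.1000 = 0.1050 m
braking distance = 1.0500²/(2·4.0000) = 0.1378 m
human over T_r+T_s: 1.2000·(0.1000+0.2625) = 0.4350 m
margins: 0.0000+0.0400+0.0800 = 0.1200 m
sum ≈ 0.1050+0.1378+0.4350+0.1200 ≈ 0.7978 m = S ✓

v_R_max = 21/20 m/s = 1.0500 m/s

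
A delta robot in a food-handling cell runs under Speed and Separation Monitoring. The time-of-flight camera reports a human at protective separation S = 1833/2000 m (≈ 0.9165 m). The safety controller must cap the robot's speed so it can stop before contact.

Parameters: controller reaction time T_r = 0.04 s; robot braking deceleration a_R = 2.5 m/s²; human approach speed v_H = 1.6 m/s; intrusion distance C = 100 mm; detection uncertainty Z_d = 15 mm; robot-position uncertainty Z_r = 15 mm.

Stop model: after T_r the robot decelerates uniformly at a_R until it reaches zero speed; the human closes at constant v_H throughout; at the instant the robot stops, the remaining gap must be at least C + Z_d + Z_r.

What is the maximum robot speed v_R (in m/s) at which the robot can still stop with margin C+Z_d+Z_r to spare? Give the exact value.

v_R_max = 17/20 m/s = 0.8500 m/s

quadratic (1/5)·v² + (17/25)·v + (-289/400) = 0
  disc = (17/25)² − 4·(1/5)·(-289/400) = 2601/2500 ; √disc = 51/50
  v_R = (−(17/25) + 51/50) / (2·(1/5)) = 17/20 m/s
check:
T_s = v_R/a_R = (17/20)/(5/2) = 0.3400 s
robot in T_r: 0.8500·0.0400 = 0.0340 m
robot under decel: 0.8500²/(2·2.5000) = 0.1445 m
human closes 1.6000·0.3800 = 0.6080 m
residual clearance needed = 0.1000+0.0150+0.0150 = 0.1300 m
sum ≈ 0.0340+0.1445+0.6080+0.1300 ≈ 0.9165 m = S ✓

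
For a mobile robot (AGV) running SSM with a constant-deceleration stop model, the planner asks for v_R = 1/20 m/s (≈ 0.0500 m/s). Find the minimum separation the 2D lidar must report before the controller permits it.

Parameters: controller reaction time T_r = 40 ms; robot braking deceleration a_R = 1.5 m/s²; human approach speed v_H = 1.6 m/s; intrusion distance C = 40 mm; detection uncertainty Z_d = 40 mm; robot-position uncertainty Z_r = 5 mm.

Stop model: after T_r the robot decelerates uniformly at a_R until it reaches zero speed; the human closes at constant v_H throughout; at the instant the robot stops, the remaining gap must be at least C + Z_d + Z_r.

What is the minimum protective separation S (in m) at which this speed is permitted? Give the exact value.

S_min = 1231/6000 m = 0.2052 m

stop time T_s = (1/20)/(3/2) = 0.0333 s
robot in T_r: 0.0500·0.0400 = 0.0020 m
robot under decel: 0.0500²/(2·1.5000) = 0.0008 m
human closes 1.6000·0.0733 = 0.1173 m
C+Z_d+Z_r = 0.0400+0.0400+0.0050 = 0.0850 m
S_min ≈ 0.0020+0.0008+0.1173+0.0850  ⇒  S_min = 1231/6000 m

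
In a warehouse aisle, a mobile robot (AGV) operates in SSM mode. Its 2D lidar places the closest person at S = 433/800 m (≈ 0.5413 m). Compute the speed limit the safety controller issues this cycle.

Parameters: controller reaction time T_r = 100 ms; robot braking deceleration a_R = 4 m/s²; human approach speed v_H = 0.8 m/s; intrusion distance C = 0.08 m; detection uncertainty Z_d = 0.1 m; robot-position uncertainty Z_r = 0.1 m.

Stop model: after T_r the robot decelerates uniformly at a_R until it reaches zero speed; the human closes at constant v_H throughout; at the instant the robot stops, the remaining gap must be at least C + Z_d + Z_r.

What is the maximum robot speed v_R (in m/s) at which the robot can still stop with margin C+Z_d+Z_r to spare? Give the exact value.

quadratic (1/8)·v² + (3/10)·v + (-29/160) = 0
  disc = (3/10)² − 4·(1/8)·(-29/160) = 289/1600 ; √disc = 17/40
  v_R = (−(3/10) + 17/40) / (2·(1/8)) = 1/2 m/s
check:
braking lasts T_s = (1/2)/4 = 0.1250 s
robot in T_r: 0.5000·0.1000 = 0.0500 m
robot covers 0.5000·0.1250 − ½·4.0000·0.1250² = 0.0312 m while stopping
human closes 0.8000·0.2250 = 0.1800 m
residual clearance needed = 0.0800+0.1000+0.1000 = 0.2800 m
sum ≈ 0.0500+0.0312+0.1800+0.2800 ≈ 0.5413 m = S ✓

v_R_max = 1/2 m/s = 0.5000 m/s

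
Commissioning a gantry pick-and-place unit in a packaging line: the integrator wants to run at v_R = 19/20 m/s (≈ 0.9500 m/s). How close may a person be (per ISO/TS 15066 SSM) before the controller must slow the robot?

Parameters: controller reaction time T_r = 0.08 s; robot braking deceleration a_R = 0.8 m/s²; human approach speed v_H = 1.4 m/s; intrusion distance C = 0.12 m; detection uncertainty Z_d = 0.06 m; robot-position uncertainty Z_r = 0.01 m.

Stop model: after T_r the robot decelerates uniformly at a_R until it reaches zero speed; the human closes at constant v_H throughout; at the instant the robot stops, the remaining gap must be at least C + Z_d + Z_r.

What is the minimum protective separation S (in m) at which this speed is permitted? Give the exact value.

S_min = 41673/16000 m = 2.6046 m

T_s = v_R/a_R = (19/20)/(4/5) = 1.1875 s
robot covers v_R·T_r = 0.9500·0.0800 = 0.0760 m before braking
robot covers 0.9500·1.1875 − ½·0.8000·1.1875² = 0.5641 m while stopping
human closes 1.4000·1.2675 = 1.7745 m
margins: 0.1200+0.0600+0.0100 = 0.1900 m
S_min ≈ 0.0760+0.5641+1.7745+0.1900  ⇒  S_min = 41673/16000 m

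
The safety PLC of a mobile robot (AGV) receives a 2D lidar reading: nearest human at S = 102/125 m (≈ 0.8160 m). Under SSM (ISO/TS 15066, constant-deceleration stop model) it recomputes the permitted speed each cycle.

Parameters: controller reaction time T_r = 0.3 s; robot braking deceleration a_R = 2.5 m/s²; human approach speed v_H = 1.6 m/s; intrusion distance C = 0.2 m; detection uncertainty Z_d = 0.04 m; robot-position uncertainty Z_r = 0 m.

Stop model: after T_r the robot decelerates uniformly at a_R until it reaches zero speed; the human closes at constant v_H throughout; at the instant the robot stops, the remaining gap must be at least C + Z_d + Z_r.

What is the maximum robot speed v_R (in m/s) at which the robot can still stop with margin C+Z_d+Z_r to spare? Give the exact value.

collect terms ⇒ (1/5)·v_R² + (47/50)·v_R + (-12/125) = 0
  disc = (47/50)² − 4·(1/5)·(-12/125) = 2401/2500 ; √disc = 49/50
  v_R = (−(47/50) + 49/50) / (2·(1/5)) = 1/10 m/s
check:
T_s = v_R/a_R = (1/10)/(5/2) = 0.0400 s
reaction-phase robot travel = 0.1000·0.3000 = 0.0300 m
robot under decel: 0.1000²/(2·2.5000) = 0.0020 m
human closes 1.6000·0.3400 = 0.5440 m
margins: 0.2000+0.0400+0.0000 = 0.2400 m
sum ≈ 0.0300+0.0020+0.5440+0.2400 ≈ 0.8160 m = S ✓

v_R_max = 1/10 m/s = 0.1000 m/s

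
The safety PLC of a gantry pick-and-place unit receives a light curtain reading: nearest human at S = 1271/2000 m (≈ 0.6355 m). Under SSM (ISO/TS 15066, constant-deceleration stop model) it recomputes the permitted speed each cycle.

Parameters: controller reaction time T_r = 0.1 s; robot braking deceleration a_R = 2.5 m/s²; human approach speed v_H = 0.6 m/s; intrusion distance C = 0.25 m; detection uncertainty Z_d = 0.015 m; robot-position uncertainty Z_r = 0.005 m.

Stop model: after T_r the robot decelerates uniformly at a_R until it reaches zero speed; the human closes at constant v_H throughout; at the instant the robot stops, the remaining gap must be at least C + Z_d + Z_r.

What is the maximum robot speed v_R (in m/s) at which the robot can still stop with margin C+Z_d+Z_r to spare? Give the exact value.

at the boundary: (1/5)·v² + (17/50)·v + (-611/2000) = 0
  disc = (17/50)² − 4·(1/5)·(-611/2000) = 9/25 ; √disc = 3/5
  v_R = (−(17/50) + 3/5) / (2·(1/5)) = 13/20 m/s
check:
stop time T_s = (13/20)/(5/2) = 0.2600 s
reaction-phase robot travel = 0.6500·0.1000 = 0.0650 m
braking distance = 0.6500²/(2·2.5000) = 0.0845 m
human closes 0.6000·0.3600 = 0.2160 m
margins: 0.2500+0.0150+0.0050 = 0.2700 m
sum ≈ 0.0650+0.0845+0.2160+0.2700 ≈ 0.6355 m = S ✓

v_R_max = 13/20 m/s = 0.6500 m/s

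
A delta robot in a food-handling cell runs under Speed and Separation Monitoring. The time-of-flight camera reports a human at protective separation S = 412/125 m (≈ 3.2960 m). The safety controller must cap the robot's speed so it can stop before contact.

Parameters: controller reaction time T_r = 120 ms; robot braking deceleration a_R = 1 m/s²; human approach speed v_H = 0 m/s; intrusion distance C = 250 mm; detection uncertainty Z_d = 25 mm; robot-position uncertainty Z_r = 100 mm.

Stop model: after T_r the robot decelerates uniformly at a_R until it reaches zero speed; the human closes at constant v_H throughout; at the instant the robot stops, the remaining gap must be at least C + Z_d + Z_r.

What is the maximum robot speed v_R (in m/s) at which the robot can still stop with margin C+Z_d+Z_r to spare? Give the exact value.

v_R_max = 23/10 m/s = 2.3000 m/s

quadratic (1/2)·v² + (3/25)·v + (-2921/1000) = 0
  disc = (3/25)² − 4·(1/2)·(-2921/1000) = 14641/2500 ; √disc = 121/50
  v_R = (−(3/25) + 121/50) / (2·(1/2)) = 23/10 m/s
check:
stop time T_s = (23/10)/1 = 2.3000 s
reaction-phase robot travel = 2.3000·0.1200 = 0.2760 m
robot under decel: 2.3000²/(2·1.0000) = 2.6450 m
person approaches 0.0000·(0.1200+2.3000) = 0.0000 m
margins: 0.2500+0.0250+0.1000 = 0.3750 m
sum ≈ 0.2760+2.6450+0.0000+0.3750 ≈ 3.2960 m = S ✓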